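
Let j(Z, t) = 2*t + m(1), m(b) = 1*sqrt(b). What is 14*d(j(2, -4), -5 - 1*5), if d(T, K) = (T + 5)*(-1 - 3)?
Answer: 112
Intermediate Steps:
m(b) = sqrt(b)
j(Z, t) = 1 + 2*t (j(Z, t) = 2*t + sqrt(1) = 2*t + 1 = 1 + 2*t)
d(T, K) = -20 - 4*T (d(T, K) = (5 + T)*(-4) = -20 - 4*T)
14*d(j(2, -4), -5 - 1*5) = 14*(-20 - 4*(1 + 2*(-4))) = 14*(-20 - 4*(1 - 8)) = 14*(-20 - 4*(-7)) = 14*(-20 + 28) = 14*8 = 112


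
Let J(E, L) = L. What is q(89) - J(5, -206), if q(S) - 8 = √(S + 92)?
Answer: 214 + √181 ≈ 227.45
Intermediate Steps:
q(S) = 8 + √(92 + S) (q(S) = 8 + √(S + 92) = 8 + √(92 + S))
q(89) - J(5, -206) = (8 + √(92 + 89)) - 1*(-206) = (8 + √181) + 206 = 214 + √181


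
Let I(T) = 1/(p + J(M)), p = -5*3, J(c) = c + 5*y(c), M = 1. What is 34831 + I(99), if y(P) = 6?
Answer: 557297/16 ≈ 34831.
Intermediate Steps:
J(c) = 30 + c (J(c) = c + 5*6 = c + 30 = 30 + c)
p = -15
I(T) = 1/16 (I(T) = 1/(-15 + (30 + 1)) = 1/(-15 + 31) = 1/16)
34831 + I(99) = 34831 + 1/16 = 557297/16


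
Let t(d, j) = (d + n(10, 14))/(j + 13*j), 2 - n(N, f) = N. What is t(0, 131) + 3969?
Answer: 3639569/917 ≈ 3969.0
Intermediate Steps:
n(N, f) = 2 - N
t(d, j) = (-8 + d)/(14*j) (t(d, j) = (d + (2 - 1*10))/(j + 13*j) = (d + (2 - 10))/((14*j)) = (d - 8)*(1/(14*j)) = (-8 + d)*(1/(14*j)) = (-8 + d)/(14*j))
t(0, 131) + 3969 = (1/14)*(-8 + 0)/131 + 3969 = (1/14)*(1/131)*(-8) + 3969 = -4/917 + 3969 = 3639569/917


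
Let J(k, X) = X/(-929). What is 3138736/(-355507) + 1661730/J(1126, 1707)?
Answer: -182939427662514/202283483 ≈ -9.0437e+5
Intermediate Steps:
J(k, X) = -X/929 (J(k, X) = X*(-1/929) = -X/929)
3138736/(-355507) + 1661730/J(1126, 1707) = 3138736/(-355507) + 1661730/((-1/929*1707)) = 3138736*(-1/355507) + 1661730/(-1707/929) = -3138736/355507 + 1661730*(-929/1707) = -3138736/355507 - 514582390/569 = -182939427662514/202283483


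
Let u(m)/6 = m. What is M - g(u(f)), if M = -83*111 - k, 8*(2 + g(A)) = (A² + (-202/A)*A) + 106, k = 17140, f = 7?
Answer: -53119/2 ≈ -26560.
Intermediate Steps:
u(m) = 6*m
g(A) = -14 + A²/8 (g(A) = -2 + ((A² + (-202/A)*A) + 106)/8 = -2 + ((A² - 202) + 106)/8 = -2 + ((-202 + A²) + 106)/8 = -2 + (-96 + A²)/8 = -2 + (-12 + A²/8) = -14 + A²/8)
M = -26353 (M = -83*111 - 1*17140 = -9213 - 17140 = -26353)
M - g(u(f)) = -26353 - (-14 + (6*7)²/8) = -26353 - (-14 + (⅛)*42²) = -26353 - (-14 + (⅛)*1764) = -26353 - (-14 + 441/2) = -26353 - 1*413/2 = -26353 - 413/2 = -53119/2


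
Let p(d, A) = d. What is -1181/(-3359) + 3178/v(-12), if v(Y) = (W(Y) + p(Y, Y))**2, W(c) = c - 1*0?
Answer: 5677579/967392 ≈ 5.8690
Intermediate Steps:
W(c) = c (W(c) = c + 0 = c)
v(Y) = 4*Y**2 (v(Y) = (Y + Y)**2 = (2*Y)**2 = 4*Y**2)
-1181/(-3359) + 3178/v(-12) = -1181/(-3359) + 3178/((4*(-12)**2)) = -1181*(-1/3359) + 3178/((4*144)) = 1181/3359 + 3178/576 = 1181/3359 + 3178*(1/576) = 1181/3359 + 1589/288 = 5677579/967392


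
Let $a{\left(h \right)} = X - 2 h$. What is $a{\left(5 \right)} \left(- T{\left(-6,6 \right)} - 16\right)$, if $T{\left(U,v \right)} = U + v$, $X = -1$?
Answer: $176$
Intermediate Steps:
$a{\left(h \right)} = -1 - 2 h$
$a{\left(5 \right)} \left(- T{\left(-6,6 \right)} - 16\right) = \left(-1 - 10\right) \left(- (-6 + 6) - 16\right) = \left(-1 - 10\right) \left(\left(-1\right) 0 - 16\right) = - 11 \left(0 - 16\right) = \left(-11\right) \left(-16\right) = 176$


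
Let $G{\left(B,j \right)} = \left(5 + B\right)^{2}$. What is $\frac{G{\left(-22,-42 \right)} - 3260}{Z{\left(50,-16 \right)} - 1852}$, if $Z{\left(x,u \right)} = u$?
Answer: $\frac{2971}{1868} \approx 1.5905$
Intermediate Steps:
$\frac{G{\left(-22,-42 \right)} - 3260}{Z{\left(50,-16 \right)} - 1852} = \frac{\left(5 - 22\right)^{2} - 3260}{-16 - 1852} = \frac{\left(-17\right)^{2} - 3260}{-1868} = \left(289 - 3260\right) \left(- \frac{1}{1868}\right) = \left(-2971\right) \left(- \frac{1}{1868}\right) = \frac{2971}{1868}$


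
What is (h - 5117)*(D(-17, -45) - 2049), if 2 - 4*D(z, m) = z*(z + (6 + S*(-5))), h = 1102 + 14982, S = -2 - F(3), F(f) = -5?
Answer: -23677753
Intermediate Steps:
S = 3 (S = -2 - 1*(-5) = -2 + 5 = 3)
h = 16084
D(z, m) = 1/2 - z*(-9 + z)/4 (D(z, m) = 1/2 - z*(z + (6 + 3*(-5)))/4 = 1/2 - z*(z + (6 - 15))/4 = 1/2 - z*(z - 9)/4 = 1/2 - z*(-9 + z)/4)
(h - 5117)*(D(-17, -45) - 2049) = (16084 - 5117)*((1/2 - 1/4*(-17)**2 + (9/4)*(-17)) - 2049) = 10967*((1/2 - 1/4*289 - 153/4) - 2049) = 10967*((1/2 - 289/4 - 153/4) - 2049) = 10967*(-110 - 2049) = 10967*(-2159) = -23677753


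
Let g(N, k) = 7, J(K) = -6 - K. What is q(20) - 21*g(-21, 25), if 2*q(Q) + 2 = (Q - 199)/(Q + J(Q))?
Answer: -1597/12 ≈ -133.08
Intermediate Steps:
q(Q) = 187/12 - Q/12 (q(Q) = -1 + ((Q - 199)/(Q + (-6 - Q)))/2 = -1 + ((-199 + Q)/(-6))/2 = -1 + ((-199 + Q)*(-⅙))/2 = -1 + (199/6 - Q/6)/2 = -1 + (199/12 - Q/12) = 187/12 - Q/12)
q(20) - 21*g(-21, 25) = (187/12 - 1/12*20) - 21*7 = (187/12 - 5/3) - 147 = 167/12 - 147 = -1597/12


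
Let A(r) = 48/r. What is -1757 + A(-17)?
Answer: -29917/17 ≈ -1759.8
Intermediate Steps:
-1757 + A(-17) = -1757 + 48/(-17) = -1757 + 48*(-1/17) = -1757 - 48/17 = -29917/17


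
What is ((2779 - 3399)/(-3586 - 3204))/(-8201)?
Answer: -62/5568479 ≈ -1.1134e-5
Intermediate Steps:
((2779 - 3399)/(-3586 - 3204))/(-8201) = -620/(-6790)*(-1/8201) = -620*(-1/6790)*(-1/8201) = (62/679)*(-1/8201) = -62/5568479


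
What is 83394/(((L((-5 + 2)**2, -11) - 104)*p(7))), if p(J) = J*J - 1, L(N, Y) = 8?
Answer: -4633/256 ≈ -18.098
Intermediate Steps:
p(J) = -1 + J**2 (p(J) = J**2 - 1 = -1 + J**2)
83394/(((L((-5 + 2)**2, -11) - 104)*p(7))) = 83394/(((8 - 104)*(-1 + 7**2))) = 83394/((-96*(-1 + 49))) = 83394/((-96*48)) = 83394/(-4608) = 83394*(-1/4608) = -4633/256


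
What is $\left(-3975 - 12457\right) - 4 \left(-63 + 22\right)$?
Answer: $-16268$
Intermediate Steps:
$\left(-3975 - 12457\right) - 4 \left(-63 + 22\right) = -16432 - -164 = -16432 + 164 = -16268$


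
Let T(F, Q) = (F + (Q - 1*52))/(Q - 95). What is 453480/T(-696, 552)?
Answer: -51810090/49 ≈ -1.0573e+6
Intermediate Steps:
T(F, Q) = (-52 + F + Q)/(-95 + Q) (T(F, Q) = (F + (Q - 52))/(-95 + Q) = (F + (-52 + Q))/(-95 + Q) = (-52 + F + Q)/(-95 + Q))
453480/T(-696, 552) = 453480/(((-52 - 696 + 552)/(-95 + 552))) = 453480/((-196/457)) = 453480/(((1/457)*(-196))) = 453480/(-196/457) = 453480*(-457/196) = -51810090/49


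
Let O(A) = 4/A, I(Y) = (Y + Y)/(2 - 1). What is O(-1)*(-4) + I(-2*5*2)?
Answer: -24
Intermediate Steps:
I(Y) = 2*Y (I(Y) = (2*Y)/1 = (2*Y)*1 = 2*Y)
O(-1)*(-4) + I(-2*5*2) = (4/(-1))*(-4) + 2*(-2*5*2) = (4*(-1))*(-4) + 2*(-10*2) = -4*(-4) + 2*(-20) = 16 - 40 = -24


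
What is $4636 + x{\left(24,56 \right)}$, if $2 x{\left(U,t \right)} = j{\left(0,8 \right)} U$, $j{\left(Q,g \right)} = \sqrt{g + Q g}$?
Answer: $4636 + 24 \sqrt{2} \approx 4669.9$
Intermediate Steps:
$x{\left(U,t \right)} = U \sqrt{2}$ ($x{\left(U,t \right)} = \frac{\sqrt{8 \left(1 + 0\right)} U}{2} = \frac{\sqrt{8 \cdot 1} U}{2} = \frac{\sqrt{8} U}{2} = \frac{2 \sqrt{2} U}{2} = \frac{2 U \sqrt{2}}{2} = U \sqrt{2}$)
$4636 + x{\left(24,56 \right)} = 4636 + 24 \sqrt{2}$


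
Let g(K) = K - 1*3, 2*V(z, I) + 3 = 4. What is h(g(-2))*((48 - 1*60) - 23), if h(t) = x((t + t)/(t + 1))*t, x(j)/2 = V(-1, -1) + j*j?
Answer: 4725/2 ≈ 2362.5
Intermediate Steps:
V(z, I) = ½ (V(z, I) = -3/2 + (½)*4 = -3/2 + 2 = ½)
g(K) = -3 + K (g(K) = K - 3 = -3 + K)
x(j) = 1 + 2*j² (x(j) = 2*(½ + j*j) = 2*(½ + j²) = 1 + 2*j²)
h(t) = t*(1 + 8*t²/(1 + t)²) (h(t) = (1 + 2*((t + t)/(t + 1))²)*t = (1 + 2*((2*t)/(1 + t))²)*t = (1 + 2*(2*t/(1 + t))²)*t = (1 + 2*(4*t²/(1 + t)²))*t = (1 + 8*t²/(1 + t)²)*t = t*(1 + 8*t²/(1 + t)²))
h(g(-2))*((48 - 1*60) - 23) = ((-3 - 2) + 8*(-3 - 2)³/(1 + (-3 - 2))²)*((48 - 1*60) - 23) = (-5 + 8*(-5)³/(1 - 5)²)*((48 - 60) - 23) = (-5 + 8*(-125)/(-4)²)*(-12 - 23) = (-5 + 8*(-125)*(1/16))*(-35) = (-5 - 125/2)*(-35) = -135/2*(-35) = 4725/2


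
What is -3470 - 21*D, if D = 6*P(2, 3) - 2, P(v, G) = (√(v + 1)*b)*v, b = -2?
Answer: -3428 + 504*√3 ≈ -2555.0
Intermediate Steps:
P(v, G) = -2*v*√(1 + v) (P(v, G) = (√(v + 1)*(-2))*v = (√(1 + v)*(-2))*v = (-2*√(1 + v))*v = -2*v*√(1 + v))
D = -2 - 24*√3 (D = 6*(-2*2*√(1 + 2)) - 2 = 6*(-2*2*√3) - 2 = 6*(-4*√3) - 2 = -24*√3 - 2 = -2 - 24*√3 ≈ -43.569)
-3470 - 21*D = -3470 - 21*(-2 - 24*√3) = -3470 + (42 + 504*√3) = -3428 + 504*√3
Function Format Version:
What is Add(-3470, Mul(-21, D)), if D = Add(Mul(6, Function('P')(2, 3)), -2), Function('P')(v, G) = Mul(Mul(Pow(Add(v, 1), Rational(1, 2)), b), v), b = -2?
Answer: Add(-3428, Mul(504, Pow(3, Rational(1, 2)))) ≈ -2555.0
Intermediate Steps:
Function('P')(v, G) = Mul(-2, v, Pow(Add(1, v), Rational(1, 2))) (Function('P')(v, G) = Mul(Mul(Pow(Add(v, 1), Rational(1, 2)), -2), v) = Mul(Mul(Pow(Add(1, v), Rational(1, 2)), -2), v) = Mul(Mul(-2, Pow(Add(1, v), Rational(1, 2))), v) = Mul(-2, v, Pow(Add(1, v), Rational(1, 2))))
D = Add(-2, Mul(-24, Pow(3, Rational(1, 2)))) (D = Add(Mul(6, Mul(-2, 2, Pow(Add(1, 2), Rational(1, 2)))), -2) = Add(Mul(6, Mul(-2, 2, Pow(3, Rational(1, 2)))), -2) = Add(Mul(6, Mul(-4, Pow(3, Rational(1, 2)))), -2) = Add(Mul(-24, Pow(3, Rational(1, 2))), -2) = Add(-2, Mul(-24, Pow(3, Rational(1, 2)))) ≈ -43.569)
Add(-3470, Mul(-21, D)) = Add(-3470, Mul(-21, Add(-2, Mul(-24, Pow(3, Rational(1, 2)))))) = Add(-3470, Add(42, Mul(504, Pow(3, Rational(1, 2))))) = Add(-3428, Mul(504, Pow(3, Rational(1, 2))))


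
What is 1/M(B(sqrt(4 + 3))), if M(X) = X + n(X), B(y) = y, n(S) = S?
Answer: sqrt(7)/14 ≈ 0.18898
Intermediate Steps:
M(X) = 2*X (M(X) = X + X = 2*X)
1/M(B(sqrt(4 + 3))) = 1/(2*sqrt(4 + 3)) = 1/(2*sqrt(7)) = sqrt(7)/14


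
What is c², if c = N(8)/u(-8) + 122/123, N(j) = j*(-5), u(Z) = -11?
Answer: 39212644/1830609 ≈ 21.421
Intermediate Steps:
N(j) = -5*j
c = 6262/1353 (c = -5*8/(-11) + 122/123 = -40*(-1/11) + 122*(1/123) = 40/11 + 122/123 = 6262/1353 ≈ 4.6282)
c² = (6262/1353)² = 39212644/1830609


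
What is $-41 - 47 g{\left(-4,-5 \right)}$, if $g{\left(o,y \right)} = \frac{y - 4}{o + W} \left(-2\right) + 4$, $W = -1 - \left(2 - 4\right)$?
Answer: $53$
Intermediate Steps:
$W = 1$ ($W = -1 - -2 = -1 + 2 = 1$)
$g{\left(o,y \right)} = 4 - \frac{2 \left(-4 + y\right)}{1 + o}$ ($g{\left(o,y \right)} = \frac{y - 4}{o + 1} \left(-2\right) + 4 = \frac{-4 + y}{1 + o} \left(-2\right) + 4 = - \frac{2 \left(-4 + y\right)}{1 + o} + 4 = 4 - \frac{2 \left(-4 + y\right)}{1 + o}$)
$-41 - 47 g{\left(-4,-5 \right)} = -41 - 47 \frac{2 \left(6 - -5 + 2 \left(-4\right)\right)}{1 - 4} = -41 - 47 \frac{2 \left(6 + 5 - 8\right)}{-3} = -41 - 47 \cdot 2 \left(- \frac{1}{3}\right) 3 = -41 - -94 = -41 + 94 = 53$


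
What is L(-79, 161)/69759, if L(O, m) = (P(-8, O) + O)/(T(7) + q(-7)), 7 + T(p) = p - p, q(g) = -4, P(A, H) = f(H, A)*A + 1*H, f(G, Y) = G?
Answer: -158/255783 ≈ -0.00061771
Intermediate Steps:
P(A, H) = H + A*H (P(A, H) = H*A + 1*H = A*H + H = H + A*H)
T(p) = -7 (T(p) = -7 + (p - p) = -7 + 0 = -7)
L(O, m) = 6*O/11 (L(O, m) = (O*(1 - 8) + O)/(-7 - 4) = (O*(-7) + O)/(-11) = (-7*O + O)*(-1/11) = -6*O*(-1/11) = 6*O/11)
L(-79, 161)/69759 = ((6/11)*(-79))/69759 = -474/11*1/69759 = -158/255783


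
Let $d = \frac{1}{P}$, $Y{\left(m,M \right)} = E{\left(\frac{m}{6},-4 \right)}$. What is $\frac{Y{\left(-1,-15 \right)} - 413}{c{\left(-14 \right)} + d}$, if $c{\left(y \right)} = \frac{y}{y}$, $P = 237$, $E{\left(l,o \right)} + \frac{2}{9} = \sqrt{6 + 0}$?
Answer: $- \frac{293801}{714} + \frac{237 \sqrt{6}}{238} \approx -409.05$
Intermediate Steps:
$E{\left(l,o \right)} = - \frac{2}{9} + \sqrt{6}$ ($E{\left(l,o \right)} = - \frac{2}{9} + \sqrt{6 + 0} = - \frac{2}{9} + \sqrt{6}$)
$Y{\left(m,M \right)} = - \frac{2}{9} + \sqrt{6}$
$c{\left(y \right)} = 1$
$d = \frac{1}{237} \approx 0.0042194$
$\frac{Y{\left(-1,-15 \right)} - 413}{c{\left(-14 \right)} + d} = \frac{\left(- \frac{2}{9} + \sqrt{6}\right) - 413}{1 + \frac{1}{237}} = \frac{- \frac{3719}{9} + \sqrt{6}}{\frac{238}{237}} = \left(- \frac{3719}{9} + \sqrt{6}\right) \frac{237}{238} = - \frac{293801}{714} + \frac{237 \sqrt{6}}{238}$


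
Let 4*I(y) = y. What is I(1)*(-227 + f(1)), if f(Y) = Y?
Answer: -113/2 ≈ -56.500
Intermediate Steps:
I(y) = y/4
I(1)*(-227 + f(1)) = ((1/4)*1)*(-227 + 1) = (1/4)*(-226) = -113/2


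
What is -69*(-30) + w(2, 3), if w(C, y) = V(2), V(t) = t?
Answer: 2072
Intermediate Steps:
w(C, y) = 2
-69*(-30) + w(2, 3) = -69*(-30) + 2 = 2070 + 2 = 2072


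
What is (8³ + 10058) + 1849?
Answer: 12419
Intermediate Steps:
(8³ + 10058) + 1849 = (512 + 10058) + 1849 = 10570 + 1849 = 12419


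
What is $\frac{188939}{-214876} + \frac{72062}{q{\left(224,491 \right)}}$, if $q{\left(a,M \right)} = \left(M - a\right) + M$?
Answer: $\frac{7670589275}{81438004} \approx 94.189$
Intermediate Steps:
$q{\left(a,M \right)} = - a + 2 M$
$\frac{188939}{-214876} + \frac{72062}{q{\left(224,491 \right)}} = \frac{188939}{-214876} + \frac{72062}{\left(-1\right) 224 + 2 \cdot 491} = 188939 \left(- \frac{1}{214876}\right) + \frac{72062}{-224 + 982} = - \frac{188939}{214876} + \frac{72062}{758} = - \frac{188939}{214876} + 72062 \cdot \frac{1}{758} = - \frac{188939}{214876} + \frac{36031}{379} = \frac{7670589275}{81438004}$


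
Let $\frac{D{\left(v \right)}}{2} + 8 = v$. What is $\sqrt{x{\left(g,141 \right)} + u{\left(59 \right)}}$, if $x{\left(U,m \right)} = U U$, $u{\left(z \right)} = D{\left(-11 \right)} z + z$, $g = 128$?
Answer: $\sqrt{14201} \approx 119.17$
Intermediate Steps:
$D{\left(v \right)} = -16 + 2 v$
$u{\left(z \right)} = - 37 z$ ($u{\left(z \right)} = \left(-16 + 2 \left(-11\right)\right) z + z = \left(-16 - 22\right) z + z = - 38 z + z = - 37 z$)
$x{\left(U,m \right)} = U^{2}$
$\sqrt{x{\left(g,141 \right)} + u{\left(59 \right)}} = \sqrt{128^{2} - 2183} = \sqrt{16384 - 2183} = \sqrt{14201}$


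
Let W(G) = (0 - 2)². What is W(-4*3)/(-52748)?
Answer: -1/13187 ≈ -7.5832e-5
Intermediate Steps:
W(G) = 4 (W(G) = (-2)² = 4)
W(-4*3)/(-52748) = 4/(-52748) = 4*(-1/52748) = -1/13187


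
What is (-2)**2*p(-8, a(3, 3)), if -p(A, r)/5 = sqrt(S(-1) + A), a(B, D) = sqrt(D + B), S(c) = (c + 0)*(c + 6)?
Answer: -20*I*sqrt(13) ≈ -72.111*I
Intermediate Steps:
S(c) = c*(6 + c)
a(B, D) = sqrt(B + D)
p(A, r) = -5*sqrt(-5 + A) (p(A, r) = -5*sqrt(-(6 - 1) + A) = -5*sqrt(-1*5 + A) = -5*sqrt(-5 + A))
(-2)**2*p(-8, a(3, 3)) = (-2)**2*(-5*sqrt(-5 - 8)) = 4*(-5*I*sqrt(13)) = -20*I*sqrt(13)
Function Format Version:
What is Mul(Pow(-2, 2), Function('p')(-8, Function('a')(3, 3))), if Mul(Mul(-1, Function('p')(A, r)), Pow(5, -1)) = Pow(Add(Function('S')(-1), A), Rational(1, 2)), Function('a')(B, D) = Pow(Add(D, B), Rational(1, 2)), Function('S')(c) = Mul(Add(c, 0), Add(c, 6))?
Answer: Mul(-20, I, Pow(13, Rational(1, 2))) ≈ Mul(-72.111, I)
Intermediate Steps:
Function('S')(c) = Mul(c, Add(6, c))
Function('a')(B, D) = Pow(Add(B, D), Rational(1, 2))
Function('p')(A, r) = Mul(-5, Pow(Add(-5, A), Rational(1, 2))) (Function('p')(A, r) = Mul(-5, Pow(Add(Mul(-1, Add(6, -1)), A), Rational(1, 2))) = Mul(-5, Pow(Add(Mul(-1, 5), A), Rational(1, 2))) = Mul(-5, Pow(Add(-5, A), Rational(1, 2))))
Mul(Pow(-2, 2), Function('p')(-8, Function('a')(3, 3))) = Mul(Pow(-2, 2), Mul(-5, Pow(Add(-5, -8), Rational(1, 2)))) = Mul(4, Mul(-5, Pow(-13, Rational(1, 2)))) = Mul(4, Mul(-5, Mul(I, Pow(13, Rational(1, 2))))) = Mul(4, Mul(-5, I, Pow(13, Rational(1, 2)))) = Mul(-20, I, Pow(13, Rational(1, 2)))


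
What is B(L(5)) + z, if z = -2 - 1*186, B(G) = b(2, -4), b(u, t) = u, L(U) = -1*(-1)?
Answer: -186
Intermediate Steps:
L(U) = 1
B(G) = 2
z = -188 (z = -2 - 186 = -188)
B(L(5)) + z = 2 - 188 = -186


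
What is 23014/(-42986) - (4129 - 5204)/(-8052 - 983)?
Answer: -25414144/38837851 ≈ -0.65437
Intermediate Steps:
23014/(-42986) - (4129 - 5204)/(-8052 - 983) = 23014*(-1/42986) - (-1075)/(-9035) = -11507/21493 - (-1075)*(-1)/9035 = -11507/21493 - 1*215/1807 = -11507/21493 - 215/1807 = -25414144/38837851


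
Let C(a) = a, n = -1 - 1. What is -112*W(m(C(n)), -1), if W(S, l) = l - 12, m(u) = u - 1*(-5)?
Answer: 1456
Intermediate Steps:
n = -2
m(u) = 5 + u (m(u) = u + 5 = 5 + u)
W(S, l) = -12 + l
-112*W(m(C(n)), -1) = -112*(-12 - 1) = -112*(-13) = 1456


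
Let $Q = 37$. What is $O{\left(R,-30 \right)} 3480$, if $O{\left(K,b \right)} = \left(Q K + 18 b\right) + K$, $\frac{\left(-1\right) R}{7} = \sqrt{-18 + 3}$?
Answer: $-1879200 - 925680 i \sqrt{15} \approx -1.8792 \cdot 10^{6} - 3.5851 \cdot 10^{6} i$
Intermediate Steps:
$R = - 7 i \sqrt{15}$ ($R = - 7 \sqrt{-18 + 3} = - 7 \sqrt{-15} = - 7 i \sqrt{15} \approx - 27.111 i$)
$O{\left(K,b \right)} = 18 b + 38 K$ ($O{\left(K,b \right)} = \left(37 K + 18 b\right) + K = \left(18 b + 37 K\right) + K = 18 b + 38 K$)
$O{\left(R,-30 \right)} 3480 = \left(18 \left(-30\right) + 38 \left(- 7 i \sqrt{15}\right)\right) 3480 = \left(-540 - 266 i \sqrt{15}\right) 3480 = -1879200 - 925680 i \sqrt{15}$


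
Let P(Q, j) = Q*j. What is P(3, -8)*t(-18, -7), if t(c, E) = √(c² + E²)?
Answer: -24*√373 ≈ -463.52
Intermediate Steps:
t(c, E) = √(E² + c²)
P(3, -8)*t(-18, -7) = (3*(-8))*√((-7)² + (-18)²) = -24*√(49 + 324) = -24*√373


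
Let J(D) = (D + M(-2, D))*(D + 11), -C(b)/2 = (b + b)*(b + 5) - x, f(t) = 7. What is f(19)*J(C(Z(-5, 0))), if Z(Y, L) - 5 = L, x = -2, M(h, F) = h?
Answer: 278306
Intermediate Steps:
Z(Y, L) = 5 + L
C(b) = -4 - 4*b*(5 + b) (C(b) = -2*((b + b)*(b + 5) - 1*(-2)) = -2*((2*b)*(5 + b) + 2) = -2*(2*b*(5 + b) + 2) = -2*(2 + 2*b*(5 + b)) = -4 - 4*b*(5 + b))
J(D) = (-2 + D)*(11 + D) (J(D) = (D - 2)*(D + 11) = (-2 + D)*(11 + D))
f(19)*J(C(Z(-5, 0))) = 7*(-22 + (-4 - 20*(5 + 0) - 4*(5 + 0)²)² + 9*(-4 - 20*(5 + 0) - 4*(5 + 0)²)) = 7*(-22 + (-4 - 20*5 - 4*5²)² + 9*(-4 - 20*5 - 4*5²)) = 7*(-22 + (-4 - 100 - 4*25)² + 9*(-4 - 100 - 4*25)) = 7*(-22 + (-4 - 100 - 100)² + 9*(-4 - 100 - 100)) = 7*(-22 + (-204)² + 9*(-204)) = 7*(-22 + 41616 - 1836) = 7*39758 = 278306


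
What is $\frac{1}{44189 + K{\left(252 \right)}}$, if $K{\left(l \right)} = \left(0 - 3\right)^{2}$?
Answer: $\frac{1}{44198} \approx 2.2625 \cdot 10^{-5}$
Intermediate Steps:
$K{\left(l \right)} = 9$ ($K{\left(l \right)} = \left(-3\right)^{2} = 9$)
$\frac{1}{44189 + K{\left(252 \right)}} = \frac{1}{44189 + 9} = \frac{1}{44198}$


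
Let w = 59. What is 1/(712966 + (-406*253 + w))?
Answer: 1/610307 ≈ 1.6385e-6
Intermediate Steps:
1/(712966 + (-406*253 + w)) = 1/(712966 + (-406*253 + 59)) = 1/(712966 + (-102718 + 59)) = 1/(712966 - 102659) = 1/610307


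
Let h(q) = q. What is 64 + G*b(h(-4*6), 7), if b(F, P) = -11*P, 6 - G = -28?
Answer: -2554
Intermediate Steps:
G = 34 (G = 6 - 1*(-28) = 6 + 28 = 34)
64 + G*b(h(-4*6), 7) = 64 + 34*(-11*7) = 64 + 34*(-77) = 64 - 2618 = -2554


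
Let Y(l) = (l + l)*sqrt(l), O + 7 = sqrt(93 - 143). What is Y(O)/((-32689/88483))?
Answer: -176966*(-7 + 5*I*sqrt(2))**(3/2)/32689 ≈ 157.46 + 63.83*I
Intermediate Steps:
O = -7 + 5*I*sqrt(2) (O = -7 + sqrt(93 - 143) = -7 + sqrt(-50) = -7 + 5*I*sqrt(2) ≈ -7.0 + 7.0711*I)
Y(l) = 2*l**(3/2) (Y(l) = (2*l)*sqrt(l) = 2*l**(3/2))
Y(O)/((-32689/88483)) = (2*(-7 + 5*I*sqrt(2))**(3/2))/((-32689/88483)) = (2*(-7 + 5*I*sqrt(2))**(3/2))/((-32689*1/88483)) = (2*(-7 + 5*I*sqrt(2))**(3/2))/(-32689/88483) = (2*(-7 + 5*I*sqrt(2))**(3/2))*(-88483/32689) = -176966*(-7 + 5*I*sqrt(2))**(3/2)/32689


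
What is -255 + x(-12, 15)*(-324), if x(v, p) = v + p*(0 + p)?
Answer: -69267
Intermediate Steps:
x(v, p) = v + p**2 (x(v, p) = v + p*p = v + p**2)
-255 + x(-12, 15)*(-324) = -255 + (-12 + 15**2)*(-324) = -255 + (-12 + 225)*(-324) = -255 + 213*(-324) = -255 - 69012 = -69267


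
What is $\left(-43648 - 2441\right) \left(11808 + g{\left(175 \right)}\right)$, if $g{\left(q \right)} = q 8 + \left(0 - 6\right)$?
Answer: $-608466978$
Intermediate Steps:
$g{\left(q \right)} = -6 + 8 q$ ($g{\left(q \right)} = 8 q + \left(0 - 6\right) = 8 q - 6 = -6 + 8 q$)
$\left(-43648 - 2441\right) \left(11808 + g{\left(175 \right)}\right) = \left(-43648 - 2441\right) \left(11808 + \left(-6 + 8 \cdot 175\right)\right) = - 46089 \left(11808 + \left(-6 + 1400\right)\right) = - 46089 \left(11808 + 1394\right) = \left(-46089\right) 13202 = -608466978$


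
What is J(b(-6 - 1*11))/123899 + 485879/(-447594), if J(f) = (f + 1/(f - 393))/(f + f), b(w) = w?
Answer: -419591897791483/386531449571820 ≈ -1.0855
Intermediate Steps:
J(f) = (f + 1/(-393 + f))/(2*f) (J(f) = (f + 1/(-393 + f))/((2*f)) = (f + 1/(-393 + f))*(1/(2*f)) = (f + 1/(-393 + f))/(2*f))
J(b(-6 - 1*11))/123899 + 485879/(-447594) = ((1 + (-6 - 1*11)**2 - 393*(-6 - 1*11))/(2*(-6 - 1*11)*(-393 + (-6 - 1*11))))/123899 + 485879/(-447594) = ((1 + (-6 - 11)**2 - 393*(-6 - 11))/(2*(-6 - 11)*(-393 + (-6 - 11))))*(1/123899) + 485879*(-1/447594) = ((1/2)*(1 + (-17)**2 - 393*(-17))/(-17*(-393 - 17)))*(1/123899) - 485879/447594 = ((1/2)*(-1/17)*(1 + 289 + 6681)/(-410))*(1/123899) - 485879/447594 = ((1/2)*(-1/17)*(-1/410)*6971)*(1/123899) - 485879/447594 = (6971/13940)*(1/123899) - 485879/447594 = 6971/1727152060 - 485879/447594 = -419591897791483/386531449571820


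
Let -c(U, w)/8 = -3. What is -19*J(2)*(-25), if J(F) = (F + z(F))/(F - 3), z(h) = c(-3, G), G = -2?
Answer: -12350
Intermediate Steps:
c(U, w) = 24 (c(U, w) = -8*(-3) = 24)
z(h) = 24
J(F) = (24 + F)/(-3 + F) (J(F) = (F + 24)/(F - 3) = (24 + F)/(-3 + F))
-19*J(2)*(-25) = -19*(24 + 2)/(-3 + 2)*(-25) = -19*26/(-1)*(-25) = -(-19)*26*(-25) = -19*(-26)*(-25) = 494*(-25) = -12350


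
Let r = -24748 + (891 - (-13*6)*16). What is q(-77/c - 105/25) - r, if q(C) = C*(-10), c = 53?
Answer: 1201273/53 ≈ 22666.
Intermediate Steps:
q(C) = -10*C
r = -22609 (r = -24748 + (891 - (-78)*16) = -24748 + (891 - 1*(-1248)) = -24748 + (891 + 1248) = -24748 + 2139 = -22609)
q(-77/c - 105/25) - r = -10*(-77/53 - 105/25) - 1*(-22609) = -10*(-77*1/53 - 105*1/25) + 22609 = -10*(-77/53 - 21/5) + 22609 = -10*(-1498/265) + 22609 = 2996/53 + 22609 = 1201273/53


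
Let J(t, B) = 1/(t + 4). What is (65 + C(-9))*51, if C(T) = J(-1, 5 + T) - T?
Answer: 3791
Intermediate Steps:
J(t, B) = 1/(4 + t)
C(T) = ⅓ - T (C(T) = 1/(4 - 1) - T = 1/3 - T = ⅓ - T)
(65 + C(-9))*51 = (65 + (⅓ - 1*(-9)))*51 = (65 + (⅓ + 9))*51 = (65 + 28/3)*51 = (223/3)*51 = 3791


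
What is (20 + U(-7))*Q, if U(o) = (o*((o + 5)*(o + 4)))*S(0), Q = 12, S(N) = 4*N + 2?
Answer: -768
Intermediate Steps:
S(N) = 2 + 4*N
U(o) = 2*o*(4 + o)*(5 + o) (U(o) = (o*((o + 5)*(o + 4)))*(2 + 4*0) = (o*((5 + o)*(4 + o)))*(2 + 0) = (o*((4 + o)*(5 + o)))*2 = (o*(4 + o)*(5 + o))*2 = 2*o*(4 + o)*(5 + o))
(20 + U(-7))*Q = (20 + 2*(-7)*(20 + (-7)² + 9*(-7)))*12 = (20 + 2*(-7)*(20 + 49 - 63))*12 = (20 + 2*(-7)*6)*12 = (20 - 84)*12 = -64*12 = -768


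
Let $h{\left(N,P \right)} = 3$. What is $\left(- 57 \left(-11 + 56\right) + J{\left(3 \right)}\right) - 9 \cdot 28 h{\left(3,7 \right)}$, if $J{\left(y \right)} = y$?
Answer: $-3318$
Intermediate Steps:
$\left(- 57 \left(-11 + 56\right) + J{\left(3 \right)}\right) - 9 \cdot 28 h{\left(3,7 \right)} = \left(- 57 \left(-11 + 56\right) + 3\right) - 9 \cdot 28 \cdot 3 = \left(\left(-57\right) 45 + 3\right) - 252 \cdot 3 = \left(-2565 + 3\right) - 756 = -2562 - 756 = -3318$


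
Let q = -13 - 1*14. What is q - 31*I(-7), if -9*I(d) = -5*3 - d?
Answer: -491/9 ≈ -54.556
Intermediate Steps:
q = -27 (q = -13 - 14 = -27)
I(d) = 5/3 + d/9 (I(d) = -(-5*3 - d)/9 = -(-15 - d)/9 = 5/3 + d/9)
q - 31*I(-7) = -27 - 31*(5/3 + (1/9)*(-7)) = -27 - 31*(5/3 - 7/9) = -27 - 31*8/9 = -27 - 248/9 = -491/9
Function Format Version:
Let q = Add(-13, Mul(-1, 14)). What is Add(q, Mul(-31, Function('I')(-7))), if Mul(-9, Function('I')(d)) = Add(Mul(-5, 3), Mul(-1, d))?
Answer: Rational(-491, 9) ≈ -54.556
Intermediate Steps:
q = -27 (q = Add(-13, -14) = -27)
Function('I')(d) = Add(Rational(5, 3), Mul(Rational(1, 9), d)) (Function('I')(d) = Mul(Rational(-1, 9), Add(Mul(-5, 3), Mul(-1, d))) = Mul(Rational(-1, 9), Add(-15, Mul(-1, d))) = Add(Rational(5, 3), Mul(Rational(1, 9), d)))
Add(q, Mul(-31, Function('I')(-7))) = Add(-27, Mul(-31, Add(Rational(5, 3), Mul(Rational(1, 9), -7)))) = Add(-27, Mul(-31, Add(Rational(5, 3), Rational(-7, 9)))) = Add(-27, Mul(-31, Rational(8, 9))) = Add(-27, Rational(-248, 9)) = Rational(-491, 9)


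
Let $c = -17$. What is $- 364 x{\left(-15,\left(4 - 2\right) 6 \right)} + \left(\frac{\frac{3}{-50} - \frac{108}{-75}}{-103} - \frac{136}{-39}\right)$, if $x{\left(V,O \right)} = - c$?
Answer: $- \frac{1242162091}{200850} \approx -6184.5$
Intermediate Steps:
$x{\left(V,O \right)} = 17$ ($x{\left(V,O \right)} = \left(-1\right) \left(-17\right) = 17$)
$- 364 x{\left(-15,\left(4 - 2\right) 6 \right)} + \left(\frac{\frac{3}{-50} - \frac{108}{-75}}{-103} - \frac{136}{-39}\right) = \left(-364\right) 17 + \left(\frac{\frac{3}{-50} - \frac{108}{-75}}{-103} - \frac{136}{-39}\right) = -6188 + \left(\left(3 \left(- \frac{1}{50}\right) - - \frac{36}{25}\right) \left(- \frac{1}{103}\right) - - \frac{136}{39}\right) = -6188 + \left(\left(- \frac{3}{50} + \frac{36}{25}\right) \left(- \frac{1}{103}\right) + \frac{136}{39}\right) = -6188 + \left(\frac{69}{50} \left(- \frac{1}{103}\right) + \frac{136}{39}\right) = -6188 + \left(- \frac{69}{5150} + \frac{136}{39}\right) = -6188 + \frac{697709}{200850} = - \frac{1242162091}{200850}$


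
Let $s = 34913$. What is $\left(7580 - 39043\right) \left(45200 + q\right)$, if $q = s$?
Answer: $-2520595319$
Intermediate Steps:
$q = 34913$
$\left(7580 - 39043\right) \left(45200 + q\right) = \left(7580 - 39043\right) \left(45200 + 34913\right) = \left(-31463\right) 80113 = -2520595319$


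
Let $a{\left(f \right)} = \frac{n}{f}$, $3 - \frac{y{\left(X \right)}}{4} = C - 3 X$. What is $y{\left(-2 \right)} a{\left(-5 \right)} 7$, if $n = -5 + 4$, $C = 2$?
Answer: $-28$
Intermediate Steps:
$y{\left(X \right)} = 4 + 12 X$ ($y{\left(X \right)} = 12 - 4 \left(2 - 3 X\right) = 12 + \left(-8 + 12 X\right) = 4 + 12 X$)
$n = -1$
$a{\left(f \right)} = - \frac{1}{f}$
$y{\left(-2 \right)} a{\left(-5 \right)} 7 = \left(4 + 12 \left(-2\right)\right) \left(- \frac{1}{-5}\right) 7 = \left(4 - 24\right) \left(\left(-1\right) \left(- \frac{1}{5}\right)\right) 7 = \left(-20\right) \frac{1}{5} \cdot 7 = \left(-4\right) 7 = -28$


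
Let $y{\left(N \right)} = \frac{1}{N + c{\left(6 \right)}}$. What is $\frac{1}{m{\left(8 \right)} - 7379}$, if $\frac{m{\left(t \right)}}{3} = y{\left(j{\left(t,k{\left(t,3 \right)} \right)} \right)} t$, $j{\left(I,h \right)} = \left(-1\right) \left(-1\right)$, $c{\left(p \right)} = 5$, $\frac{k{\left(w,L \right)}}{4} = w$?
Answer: $- \frac{1}{7375} \approx -0.00013559$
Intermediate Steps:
$k{\left(w,L \right)} = 4 w$
$j{\left(I,h \right)} = 1$
$y{\left(N \right)} = \frac{1}{5 + N}$ ($y{\left(N \right)} = \frac{1}{N + 5} = \frac{1}{5 + N}$)
$m{\left(t \right)} = \frac{t}{2}$ ($m{\left(t \right)} = 3 \frac{t}{5 + 1} = 3 \frac{t}{6} = \frac{t}{2}$)
$\frac{1}{m{\left(8 \right)} - 7379} = \frac{1}{\frac{1}{2} \cdot 8 - 7379} = \frac{1}{4 - 7379} = \frac{1}{-7375} = - \frac{1}{7375}$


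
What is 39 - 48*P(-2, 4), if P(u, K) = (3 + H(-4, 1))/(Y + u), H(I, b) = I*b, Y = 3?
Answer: 87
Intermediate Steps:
P(u, K) = -1/(3 + u) (P(u, K) = (3 - 4*1)/(3 + u) = (3 - 4)/(3 + u) = -1/(3 + u))
39 - 48*P(-2, 4) = 39 - (-48)/(3 - 2) = 39 - (-48)/1 = 39 - (-48) = 39 - 48*(-1) = 39 + 48 = 87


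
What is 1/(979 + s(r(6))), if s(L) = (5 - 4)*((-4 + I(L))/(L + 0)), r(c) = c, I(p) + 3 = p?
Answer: 6/5873 ≈ 0.0010216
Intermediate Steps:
I(p) = -3 + p
s(L) = (-7 + L)/L (s(L) = (5 - 4)*((-4 + (-3 + L))/(L + 0)) = 1*((-7 + L)/L) = (-7 + L)/L)
1/(979 + s(r(6))) = 1/(979 + (-7 + 6)/6) = 1/(979 + (1/6)*(-1)) = 1/(979 - 1/6) = 1/(5873/6) = 6/5873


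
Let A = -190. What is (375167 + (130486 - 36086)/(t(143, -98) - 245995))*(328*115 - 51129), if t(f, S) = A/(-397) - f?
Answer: -122893500737915347/24429149 ≈ -5.0306e+9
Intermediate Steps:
t(f, S) = 190/397 - f (t(f, S) = -190/(-397) - f = -190*(-1/397) - f = 190/397 - f)
(375167 + (130486 - 36086)/(t(143, -98) - 245995))*(328*115 - 51129) = (375167 + (130486 - 36086)/((190/397 - 1*143) - 245995))*(328*115 - 51129) = (375167 + 94400/((190/397 - 143) - 245995))*(37720 - 51129) = (375167 + 94400/(-56581/397 - 245995))*(-13409) = (375167 + 94400/(-97716596/397))*(-13409) = (375167 + 94400*(-397/97716596))*(-13409) = (375167 - 9369200/24429149)*(-13409) = (9165001173683/24429149)*(-13409) = -122893500737915347/24429149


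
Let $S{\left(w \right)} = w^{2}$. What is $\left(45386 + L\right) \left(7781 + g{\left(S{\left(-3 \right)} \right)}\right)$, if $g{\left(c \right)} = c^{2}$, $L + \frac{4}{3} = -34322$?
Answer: $\frac{260924056}{3} \approx 8.6975 \cdot 10^{7}$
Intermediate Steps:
$L = - \frac{102970}{3}$ ($L = - \frac{4}{3} - 34322 = - \frac{102970}{3} \approx -34323.0$)
$\left(45386 + L\right) \left(7781 + g{\left(S{\left(-3 \right)} \right)}\right) = \left(45386 - \frac{102970}{3}\right) \left(7781 + \left(\left(-3\right)^{2}\right)^{2}\right) = \frac{33188 \left(7781 + 9^{2}\right)}{3} = \frac{33188 \left(7781 + 81\right)}{3} = \frac{33188}{3} \cdot 7862 = \frac{260924056}{3}$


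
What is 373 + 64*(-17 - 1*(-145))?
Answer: 8565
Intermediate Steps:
373 + 64*(-17 - 1*(-145)) = 373 + 64*(-17 + 145) = 373 + 64*128 = 373 + 8192 = 8565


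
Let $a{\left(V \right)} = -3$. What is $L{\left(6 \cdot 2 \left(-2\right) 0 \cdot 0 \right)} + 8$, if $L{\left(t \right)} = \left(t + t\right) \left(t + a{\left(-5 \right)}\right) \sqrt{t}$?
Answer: $8$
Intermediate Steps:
$L{\left(t \right)} = 2 t^{\frac{3}{2}} \left(-3 + t\right)$ ($L{\left(t \right)} = \left(t + t\right) \left(t - 3\right) \sqrt{t} = 2 t \left(-3 + t\right) \sqrt{t} = 2 t^{\frac{3}{2}} \left(-3 + t\right)$)
$L{\left(6 \cdot 2 \left(-2\right) 0 \cdot 0 \right)} + 8 = 2 \left(6 \cdot 2 \left(-2\right) 0 \cdot 0\right)^{\frac{3}{2}} \left(-3 + 6 \cdot 2 \left(-2\right) 0 \cdot 0\right) + 8 = 2 \left(12 \left(-2\right) 0\right)^{\frac{3}{2}} \left(-3 + 12 \left(-2\right) 0\right) + 8 = 2 \left(\left(-24\right) 0\right)^{\frac{3}{2}} \left(-3 - 0\right) + 8 = 2 \cdot 0^{\frac{3}{2}} \left(-3 + 0\right) + 8 = 2 \cdot 0 \left(-3\right) + 8 = 0 + 8 = 8$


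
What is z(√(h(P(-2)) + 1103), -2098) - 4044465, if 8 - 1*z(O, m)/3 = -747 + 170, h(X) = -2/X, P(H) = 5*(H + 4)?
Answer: -4042710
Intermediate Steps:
P(H) = 20 + 5*H (P(H) = 5*(4 + H) = 20 + 5*H)
z(O, m) = 1755 (z(O, m) = 24 - 3*(-747 + 170) = 24 - 3*(-577) = 24 + 1731 = 1755)
z(√(h(P(-2)) + 1103), -2098) - 4044465 = 1755 - 4044465 = -4042710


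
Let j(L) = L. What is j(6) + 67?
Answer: 73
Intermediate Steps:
j(6) + 67 = 6 + 67 = 73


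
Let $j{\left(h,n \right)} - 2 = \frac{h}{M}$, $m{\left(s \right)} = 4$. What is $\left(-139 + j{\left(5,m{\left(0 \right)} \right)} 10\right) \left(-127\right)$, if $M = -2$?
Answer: $18288$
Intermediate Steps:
$j{\left(h,n \right)} = 2 - \frac{h}{2}$ ($j{\left(h,n \right)} = 2 + \frac{h}{-2} = 2 + h \left(- \frac{1}{2}\right) = 2 - \frac{h}{2}$)
$\left(-139 + j{\left(5,m{\left(0 \right)} \right)} 10\right) \left(-127\right) = \left(-139 + \left(2 - \frac{5}{2}\right) 10\right) \left(-127\right) = \left(-139 - 5\right) \left(-127\right) = \left(-144\right) \left(-127\right) = 18288$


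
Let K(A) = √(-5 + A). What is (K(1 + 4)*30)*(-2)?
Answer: 0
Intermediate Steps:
(K(1 + 4)*30)*(-2) = (√(-5 + (1 + 4))*30)*(-2) = (√(-5 + 5)*30)*(-2) = (√0*30)*(-2) = (0*30)*(-2) = 0*(-2) = 0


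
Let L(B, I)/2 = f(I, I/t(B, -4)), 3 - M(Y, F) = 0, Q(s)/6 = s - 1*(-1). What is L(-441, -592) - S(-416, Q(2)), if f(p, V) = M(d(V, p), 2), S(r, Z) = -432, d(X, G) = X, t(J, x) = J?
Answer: 438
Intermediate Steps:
Q(s) = 6 + 6*s (Q(s) = 6*(s - 1*(-1)) = 6*(s + 1) = 6*(1 + s) = 6 + 6*s)
M(Y, F) = 3 (M(Y, F) = 3 - 1*0 = 3 + 0 = 3)
f(p, V) = 3
L(B, I) = 6 (L(B, I) = 2*3 = 6)
L(-441, -592) - S(-416, Q(2)) = 6 - 1*(-432) = 6 + 432 = 438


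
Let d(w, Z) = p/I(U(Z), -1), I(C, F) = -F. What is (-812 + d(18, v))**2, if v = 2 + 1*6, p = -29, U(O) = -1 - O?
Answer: 707281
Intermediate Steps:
v = 8 (v = 2 + 6 = 8)
d(w, Z) = -29 (d(w, Z) = -29/((-1*(-1))) = -29/1 = -29*1 = -29)
(-812 + d(18, v))**2 = (-812 - 29)**2 = (-841)**2 = 707281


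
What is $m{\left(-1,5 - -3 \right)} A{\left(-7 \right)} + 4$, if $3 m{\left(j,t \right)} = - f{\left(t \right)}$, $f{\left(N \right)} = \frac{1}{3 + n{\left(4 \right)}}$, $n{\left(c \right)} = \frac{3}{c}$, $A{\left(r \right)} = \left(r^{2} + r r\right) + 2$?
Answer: $- \frac{44}{9} \approx -4.8889$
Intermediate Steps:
$A{\left(r \right)} = 2 + 2 r^{2}$ ($A{\left(r \right)} = \left(r^{2} + r^{2}\right) + 2 = 2 r^{2} + 2 = 2 + 2 r^{2}$)
$f{\left(N \right)} = \frac{4}{15}$ ($f{\left(N \right)} = \frac{1}{3 + \frac{3}{4}} = \frac{1}{\frac{15}{4}} = \frac{4}{15}$)
$m{\left(j,t \right)} = - \frac{4}{45}$ ($m{\left(j,t \right)} = \frac{\left(-1\right) \frac{4}{15}}{3} = \frac{1}{3} \left(- \frac{4}{15}\right) = - \frac{4}{45}$)
$m{\left(-1,5 - -3 \right)} A{\left(-7 \right)} + 4 = - \frac{4 \left(2 + 2 \left(-7\right)^{2}\right)}{45} + 4 = - \frac{4 \left(2 + 2 \cdot 49\right)}{45} + 4 = - \frac{4 \left(2 + 98\right)}{45} + 4 = \left(- \frac{4}{45}\right) 100 + 4 = - \frac{80}{9} + 4 = - \frac{44}{9}$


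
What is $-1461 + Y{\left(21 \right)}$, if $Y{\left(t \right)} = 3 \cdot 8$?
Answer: $-1437$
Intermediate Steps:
$Y{\left(t \right)} = 24$
$-1461 + Y{\left(21 \right)} = -1461 + 24 = -1437$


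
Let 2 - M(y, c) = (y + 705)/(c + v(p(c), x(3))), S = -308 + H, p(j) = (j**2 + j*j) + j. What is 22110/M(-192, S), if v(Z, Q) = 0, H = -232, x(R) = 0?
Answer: 442200/59 ≈ 7494.9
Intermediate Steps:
p(j) = j + 2*j**2 (p(j) = (j**2 + j**2) + j = 2*j**2 + j = j + 2*j**2)
S = -540 (S = -308 - 232 = -540)
M(y, c) = 2 - (705 + y)/c (M(y, c) = 2 - (y + 705)/(c + 0) = 2 - (705 + y)/c)
22110/M(-192, S) = 22110/(((-705 - 1*(-192) + 2*(-540))/(-540))) = 22110/((-(-705 + 192 - 1080)/540)) = 22110/((-1/540*(-1593))) = 22110/(59/20) = 22110*(20/59) = 442200/59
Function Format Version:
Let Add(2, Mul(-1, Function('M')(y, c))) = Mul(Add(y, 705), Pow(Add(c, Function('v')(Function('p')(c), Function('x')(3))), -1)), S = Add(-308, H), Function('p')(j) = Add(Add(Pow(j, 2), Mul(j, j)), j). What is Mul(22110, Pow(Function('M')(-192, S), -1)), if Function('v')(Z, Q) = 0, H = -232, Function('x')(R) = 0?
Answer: Rational(442200, 59) ≈ 7494.9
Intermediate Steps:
Function('p')(j) = Add(j, Mul(2, Pow(j, 2))) (Function('p')(j) = Add(Add(Pow(j, 2), Pow(j, 2)), j) = Add(Mul(2, Pow(j, 2)), j) = Add(j, Mul(2, Pow(j, 2))))
S = -540 (S = Add(-308, -232) = -540)
Function('M')(y, c) = Add(2, Mul(-1, Pow(c, -1), Add(705, y))) (Function('M')(y, c) = Add(2, Mul(-1, Mul(Add(y, 705), Pow(Add(c, 0), -1)))) = Add(2, Mul(-1, Mul(Add(705, y), Pow(c, -1)))) = Add(2, Mul(-1, Mul(Pow(c, -1), Add(705, y)))) = Add(2, Mul(-1, Pow(c, -1), Add(705, y))))
Mul(22110, Pow(Function('M')(-192, S), -1)) = Mul(22110, Pow(Mul(Pow(-540, -1), Add(-705, Mul(-1, -192), Mul(2, -540))), -1)) = Mul(22110, Pow(Mul(Rational(-1, 540), Add(-705, 192, -1080)), -1)) = Mul(22110, Pow(Mul(Rational(-1, 540), -1593), -1)) = Mul(22110, Pow(Rational(59, 20), -1)) = Mul(22110, Rational(20, 59)) = Rational(442200, 59)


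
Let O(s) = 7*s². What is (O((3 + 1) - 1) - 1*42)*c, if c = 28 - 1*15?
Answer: 273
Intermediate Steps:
c = 13 (c = 28 - 15 = 13)
(O((3 + 1) - 1) - 1*42)*c = (7*((3 + 1) - 1)² - 1*42)*13 = (7*(4 - 1)² - 42)*13 = (7*3² - 42)*13 = (7*9 - 42)*13 = (63 - 42)*13 = 21*13 = 273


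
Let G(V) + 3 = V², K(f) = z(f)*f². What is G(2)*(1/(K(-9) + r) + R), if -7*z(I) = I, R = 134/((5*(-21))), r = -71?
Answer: -30353/24360 ≈ -1.2460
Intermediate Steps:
R = -134/105 (R = 134/(-105) = 134*(-1/105) = -134/105 ≈ -1.2762)
z(I) = -I/7
K(f) = -f³/7 (K(f) = (-f/7)*f² = -f³/7)
G(V) = -3 + V²
G(2)*(1/(K(-9) + r) + R) = (-3 + 2²)*(1/(-⅐*(-9)³ - 71) - 134/105) = (-3 + 4)*(1/(-⅐*(-729) - 71) - 134/105) = 1*(1/(729/7 - 71) - 134/105) = 1*(1/(232/7) - 134/105) = 1*(7/232 - 134/105) = 1*(-30353/24360) = -30353/24360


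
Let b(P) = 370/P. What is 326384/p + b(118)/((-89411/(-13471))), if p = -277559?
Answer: -1030042371151/1464192837191 ≈ -0.70349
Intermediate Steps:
326384/p + b(118)/((-89411/(-13471))) = 326384/(-277559) + (370/118)/((-89411/(-13471))) = 326384*(-1/277559) + (370*(1/118))/((-89411*(-1/13471))) = -326384/277559 + 185/(59*(89411/13471)) = -326384/277559 + (185/59)*(13471/89411) = -326384/277559 + 2492135/5275249 = -1030042371151/1464192837191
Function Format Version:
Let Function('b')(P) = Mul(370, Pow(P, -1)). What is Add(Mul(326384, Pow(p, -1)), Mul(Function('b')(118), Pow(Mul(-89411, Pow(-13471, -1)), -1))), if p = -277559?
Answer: Rational(-1030042371151, 1464192837191) ≈ -0.70349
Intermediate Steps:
Add(Mul(326384, Pow(p, -1)), Mul(Function('b')(118), Pow(Mul(-89411, Pow(-13471, -1)), -1))) = Add(Mul(326384, Pow(-277559, -1)), Mul(Mul(370, Pow(118, -1)), Pow(Mul(-89411, Pow(-13471, -1)), -1))) = Add(Mul(326384, Rational(-1, 277559)), Mul(Mul(370, Rational(1, 118)), Pow(Mul(-89411, Rational(-1, 13471)), -1))) = Add(Rational(-326384, 277559), Mul(Rational(185, 59), Pow(Rational(89411, 13471), -1))) = Add(Rational(-326384, 277559), Mul(Rational(185, 59), Rational(13471, 89411))) = Add(Rational(-326384, 277559), Rational(2492135, 5275249)) = Rational(-1030042371151, 1464192837191)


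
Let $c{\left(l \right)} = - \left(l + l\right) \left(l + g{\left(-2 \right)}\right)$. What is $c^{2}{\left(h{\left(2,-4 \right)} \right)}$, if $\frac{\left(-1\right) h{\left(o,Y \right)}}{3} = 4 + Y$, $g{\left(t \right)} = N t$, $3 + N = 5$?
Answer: $0$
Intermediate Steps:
$N = 2$ ($N = -3 + 5 = 2$)
$g{\left(t \right)} = 2 t$
$h{\left(o,Y \right)} = -12 - 3 Y$ ($h{\left(o,Y \right)} = - 3 \left(4 + Y\right) = -12 - 3 Y$)
$c{\left(l \right)} = - 2 l \left(-4 + l\right)$ ($c{\left(l \right)} = - \left(l + l\right) \left(l + 2 \left(-2\right)\right) = - 2 l \left(l - 4\right) = - 2 l \left(-4 + l\right)$)
$c^{2}{\left(h{\left(2,-4 \right)} \right)} = \left(2 \left(-12 - -12\right) \left(4 - \left(-12 - -12\right)\right)\right)^{2} = \left(2 \left(-12 + 12\right) \left(4 - \left(-12 + 12\right)\right)\right)^{2} = \left(2 \cdot 0 \left(4 - 0\right)\right)^{2} = \left(2 \cdot 0 \left(4 + 0\right)\right)^{2} = \left(2 \cdot 0 \cdot 4\right)^{2} = 0^{2} = 0$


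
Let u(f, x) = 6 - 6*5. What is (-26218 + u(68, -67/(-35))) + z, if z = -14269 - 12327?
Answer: -52838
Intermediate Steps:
u(f, x) = -24 (u(f, x) = 6 - 30 = -24)
z = -26596
(-26218 + u(68, -67/(-35))) + z = (-26218 - 24) - 26596 = -26242 - 26596 = -52838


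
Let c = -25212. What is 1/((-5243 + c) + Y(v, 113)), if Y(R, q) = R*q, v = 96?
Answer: -1/19607 ≈ -5.1002e-5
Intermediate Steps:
1/((-5243 + c) + Y(v, 113)) = 1/((-5243 - 25212) + 96*113) = 1/(-30455 + 10848) = 1/(-19607) = -1/19607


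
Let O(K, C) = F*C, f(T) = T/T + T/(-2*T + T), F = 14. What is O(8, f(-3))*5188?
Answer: 0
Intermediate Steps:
f(T) = 0 (f(T) = 1 + T/((-T)) = 1 + T*(-1/T) = 1 - 1 = 0)
O(K, C) = 14*C
O(8, f(-3))*5188 = (14*0)*5188 = 0*5188 = 0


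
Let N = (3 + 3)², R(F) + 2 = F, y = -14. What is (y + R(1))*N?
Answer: -540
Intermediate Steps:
R(F) = -2 + F
N = 36 (N = 6² = 36)
(y + R(1))*N = (-14 + (-2 + 1))*36 = (-14 - 1)*36 = -15*36 = -540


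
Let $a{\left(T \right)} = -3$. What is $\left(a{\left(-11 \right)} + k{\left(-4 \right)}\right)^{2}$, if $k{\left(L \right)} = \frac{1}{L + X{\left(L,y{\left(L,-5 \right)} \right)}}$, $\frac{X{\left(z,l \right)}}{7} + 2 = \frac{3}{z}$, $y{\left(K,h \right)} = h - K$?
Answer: $\frac{80089}{8649} \approx 9.2599$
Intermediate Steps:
$X{\left(z,l \right)} = -14 + \frac{21}{z}$ ($X{\left(z,l \right)} = -14 + 7 \frac{3}{z} = -14 + \frac{21}{z}$)
$k{\left(L \right)} = \frac{1}{-14 + L + \frac{21}{L}}$ ($k{\left(L \right)} = \frac{1}{L - \left(14 - \frac{21}{L}\right)} = \frac{1}{-14 + L + \frac{21}{L}}$)
$\left(a{\left(-11 \right)} + k{\left(-4 \right)}\right)^{2} = \left(-3 - \frac{4}{21 - 4 \left(-14 - 4\right)}\right)^{2} = \left(-3 - \frac{4}{21 - -72}\right)^{2} = \left(-3 - \frac{4}{21 + 72}\right)^{2} = \left(-3 - \frac{4}{93}\right)^{2} = \left(- \frac{283}{93}\right)^{2} = \frac{80089}{8649}$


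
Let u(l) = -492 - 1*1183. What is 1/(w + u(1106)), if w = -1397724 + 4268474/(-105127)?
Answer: -105127/147118887147 ≈ -7.1457e-7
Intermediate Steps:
u(l) = -1675 (u(l) = -492 - 1183 = -1675)
w = -146942799422/105127 (w = -1397724 + 4268474*(-1/105127) = -1397724 - 4268474/105127 = -146942799422/105127 ≈ -1.3978e+6)
1/(w + u(1106)) = 1/(-146942799422/105127 - 1675) = 1/(-147118887147/105127) = -105127/147118887147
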